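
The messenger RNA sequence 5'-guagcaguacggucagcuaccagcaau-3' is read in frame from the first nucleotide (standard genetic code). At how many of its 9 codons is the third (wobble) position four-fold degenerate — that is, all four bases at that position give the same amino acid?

7

Codon 1 GUA (Val): third position 4-fold.
Codon 2 GCA (Ala): third position 4-fold.
Codon 3 GUA (Val): third position 4-fold.
Codon 4 CGG (Arg): third position 4-fold.
Codon 5 UCA (Ser): third position 4-fold.
Codon 6 GCU (Ala): third position 4-fold.
Codon 7 ACC (Thr): third position 4-fold.
Codon 8 AGC (Ser): third position 2-fold.
Codon 9 AAU (Asn): third position 2-fold.
Four-fold degenerate third positions: 7.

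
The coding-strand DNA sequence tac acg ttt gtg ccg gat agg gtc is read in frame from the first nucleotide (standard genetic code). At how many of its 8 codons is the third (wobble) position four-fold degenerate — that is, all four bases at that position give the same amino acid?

Codon 1 TAC (Tyr): third position 2-fold.
Codon 2 ACG (Thr): third position 4-fold.
Codon 3 TTT (Phe): third position 2-fold.
Codon 4 GTG (Val): third position 4-fold.
Codon 5 CCG (Pro): third position 4-fold.
Codon 6 GAT (Asp): third position 2-fold.
Codon 7 AGG (Arg): third position 2-fold.
Codon 8 GTC (Val): third position 4-fold.
Four-fold degenerate third positions: 4.

4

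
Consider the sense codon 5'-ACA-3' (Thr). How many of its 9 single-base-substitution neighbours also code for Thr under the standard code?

3

Position 1: none → 0 synonymous.
Position 2: none → 0 synonymous.
Position 3: ACU, ACC, ACG → 3 synonymous.
Total: 0 + 0 + 3 = 3.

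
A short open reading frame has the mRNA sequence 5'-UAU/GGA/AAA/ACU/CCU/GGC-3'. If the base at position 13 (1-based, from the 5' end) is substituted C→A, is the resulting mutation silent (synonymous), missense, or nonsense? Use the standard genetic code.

missense

Position 13 falls in codon 5: CCU → Pro.
After the substitution the codon is ACU → Thr.
Pro ≠ Thr, so this is a missense mutation.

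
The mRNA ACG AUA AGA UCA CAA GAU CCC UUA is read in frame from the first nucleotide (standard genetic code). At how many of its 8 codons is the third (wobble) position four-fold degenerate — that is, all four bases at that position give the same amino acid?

3

Codon 1 ACG (Thr): third position 4-fold.
Codon 2 AUA (Ile): third position 3-fold.
Codon 3 AGA (Arg): third position 2-fold.
Codon 4 UCA (Ser): third position 4-fold.
Codon 5 CAA (Gln): third position 2-fold.
Codon 6 GAU (Asp): third position 2-fold.
Codon 7 CCC (Pro): third position 4-fold.
Codon 8 UUA (Leu): third position 2-fold.
Four-fold degenerate third positions: 3.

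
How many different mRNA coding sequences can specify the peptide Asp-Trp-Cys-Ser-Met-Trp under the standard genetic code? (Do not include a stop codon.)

24

Asp: 2 codons.
Trp: 1 codon.
Cys: 2 codons.
Ser: 6 codons.
Met: 1 codon.
Trp: 1 codon.
2 × 1 × 2 × 6 × 1 × 1 = 24.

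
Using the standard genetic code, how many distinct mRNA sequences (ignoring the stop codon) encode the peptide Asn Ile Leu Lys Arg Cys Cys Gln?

Asn: 2 codons.
Ile: 3 codons.
Leu: 6 codons.
Lys: 2 codons.
Arg: 6 codons.
Cys: 2 codons.
Cys: 2 codons.
Gln: 2 codons.
2 × 3 × 6 × 2 × 6 × 2 × 2 × 2 = 3456.

3456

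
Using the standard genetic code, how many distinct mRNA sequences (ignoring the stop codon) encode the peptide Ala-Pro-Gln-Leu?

Ala: 4 codons.
Pro: 4 codons.
Gln: 2 codons.
Leu: 6 codons.
4 × 4 × 2 × 6 = 192.

192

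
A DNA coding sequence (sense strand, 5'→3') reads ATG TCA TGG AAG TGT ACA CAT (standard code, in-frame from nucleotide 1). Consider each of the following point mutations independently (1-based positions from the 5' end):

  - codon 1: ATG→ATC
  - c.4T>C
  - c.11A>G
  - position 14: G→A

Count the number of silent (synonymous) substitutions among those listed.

0

Codon 1: ATG (Met) → ATC (Ile) — missense.
Codon 2: TCA (Ser) → CCA (Pro) — missense.
Codon 4: AAG (Lys) → AGG (Arg) — missense.
Codon 5: TGT (Cys) → TAT (Tyr) — missense.
Synonymous: 0 of 4.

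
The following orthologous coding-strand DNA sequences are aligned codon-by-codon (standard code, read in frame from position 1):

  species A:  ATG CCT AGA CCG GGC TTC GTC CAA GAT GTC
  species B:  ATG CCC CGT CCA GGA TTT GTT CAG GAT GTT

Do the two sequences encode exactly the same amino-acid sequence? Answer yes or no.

Codon 1: ATG Met / ATG Met — identical.
Codon 2: CCT Pro / CCC Pro — synonymous.
Codon 3: AGA Arg / CGT Arg — synonymous.
Codon 4: CCG Pro / CCA Pro — synonymous.
Codon 5: GGC Gly / GGA Gly — synonymous.
Codon 6: TTC Phe / TTT Phe — synonymous.
Codon 7: GTC Val / GTT Val — synonymous.
Codon 8: CAA Gln / CAG Gln — synonymous.
Codon 9: GAT Asp / GAT Asp — identical.
Codon 10: GTC Val / GTT Val — synonymous.
Nonsynonymous differences: 0 → same protein.

yes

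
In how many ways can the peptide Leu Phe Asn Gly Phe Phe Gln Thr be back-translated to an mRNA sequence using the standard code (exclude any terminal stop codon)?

3072

Leu: 6 codons.
Phe: 2 codons.
Asn: 2 codons.
Gly: 4 codons.
Phe: 2 codons.
Phe: 2 codons.
Gln: 2 codons.
Thr: 4 codons.
6 × 2 × 2 × 4 × 2 × 2 × 2 × 4 = 3072.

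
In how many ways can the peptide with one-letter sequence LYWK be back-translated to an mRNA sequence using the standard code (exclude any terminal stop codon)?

Leu: 6 codons.
Tyr: 2 codons.
Trp: 1 codon.
Lys: 2 codons.
6 × 2 × 1 × 2 = 24.

24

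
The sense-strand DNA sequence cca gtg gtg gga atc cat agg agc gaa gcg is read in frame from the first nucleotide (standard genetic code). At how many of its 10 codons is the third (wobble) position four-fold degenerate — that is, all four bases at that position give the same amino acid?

5

Codon 1 CCA (Pro): third position 4-fold.
Codon 2 GTG (Val): third position 4-fold.
Codon 3 GTG (Val): third position 4-fold.
Codon 4 GGA (Gly): third position 4-fold.
Codon 5 ATC (Ile): third position 3-fold.
Codon 6 CAT (His): third position 2-fold.
Codon 7 AGG (Arg): third position 2-fold.
Codon 8 AGC (Ser): third position 2-fold.
Codon 9 GAA (Glu): third position 2-fold.
Codon 10 GCG (Ala): third position 4-fold.
Four-fold degenerate third positions: 5.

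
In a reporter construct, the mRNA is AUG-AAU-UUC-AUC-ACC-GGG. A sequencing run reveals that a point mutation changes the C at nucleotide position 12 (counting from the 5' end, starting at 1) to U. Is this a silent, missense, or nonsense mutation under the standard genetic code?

Position 12 falls in codon 4: AUC → Ile.
After the substitution the codon is AUU → Ile.
Both encode Ile, so the change is synonymous.

silent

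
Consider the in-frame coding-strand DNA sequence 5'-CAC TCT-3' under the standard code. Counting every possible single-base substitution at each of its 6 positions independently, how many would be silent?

Codon 1 (CAC, His): 1 synonymous substitution.
Codon 2 (TCT, Ser): 3 synonymous substitutions.
Total: 1 + 3 = 4.

4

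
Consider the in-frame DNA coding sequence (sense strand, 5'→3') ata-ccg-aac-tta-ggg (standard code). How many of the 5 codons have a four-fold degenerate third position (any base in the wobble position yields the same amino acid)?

Codon 1 ATA (Ile): third position 3-fold.
Codon 2 CCG (Pro): third position 4-fold.
Codon 3 AAC (Asn): third position 2-fold.
Codon 4 TTA (Leu): third position 2-fold.
Codon 5 GGG (Gly): third position 4-fold.
Four-fold degenerate third positions: 2.

2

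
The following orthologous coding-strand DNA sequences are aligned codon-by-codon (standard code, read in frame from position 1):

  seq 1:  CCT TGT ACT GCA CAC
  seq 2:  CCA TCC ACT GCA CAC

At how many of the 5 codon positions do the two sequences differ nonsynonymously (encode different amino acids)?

1

Codon 1: CCT Pro / CCA Pro — synonymous.
Codon 2: TGT Cys / TCC Ser — nonsynonymous.
Codon 3: ACT Thr / ACT Thr — identical.
Codon 4: GCA Ala / GCA Ala — identical.
Codon 5: CAC His / CAC His — identical.
Nonsynonymous differences: 1.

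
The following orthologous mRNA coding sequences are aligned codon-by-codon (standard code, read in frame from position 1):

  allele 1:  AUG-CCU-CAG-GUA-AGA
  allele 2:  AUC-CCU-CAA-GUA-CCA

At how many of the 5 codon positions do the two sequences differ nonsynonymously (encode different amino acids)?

Codon 1: AUG Met / AUC Ile — nonsynonymous.
Codon 2: CCU Pro / CCU Pro — identical.
Codon 3: CAG Gln / CAA Gln — synonymous.
Codon 4: GUA Val / GUA Val — identical.
Codon 5: AGA Arg / CCA Pro — nonsynonymous.
Nonsynonymous differences: 2.

2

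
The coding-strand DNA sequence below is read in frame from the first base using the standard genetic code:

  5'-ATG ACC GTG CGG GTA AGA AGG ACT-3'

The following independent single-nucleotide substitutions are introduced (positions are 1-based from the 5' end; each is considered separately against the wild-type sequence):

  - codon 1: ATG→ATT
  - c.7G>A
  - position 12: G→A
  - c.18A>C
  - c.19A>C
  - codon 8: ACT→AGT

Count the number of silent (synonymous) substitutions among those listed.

2

Codon 1: ATG (Met) → ATT (Ile) — missense.
Codon 3: GTG (Val) → ATG (Met) — missense.
Codon 4: CGG (Arg) → CGA (Arg) — synonymous.
Codon 6: AGA (Arg) → AGC (Ser) — missense.
Codon 7: AGG (Arg) → CGG (Arg) — synonymous.
Codon 8: ACT (Thr) → AGT (Ser) — missense.
Synonymous: 2 of 6.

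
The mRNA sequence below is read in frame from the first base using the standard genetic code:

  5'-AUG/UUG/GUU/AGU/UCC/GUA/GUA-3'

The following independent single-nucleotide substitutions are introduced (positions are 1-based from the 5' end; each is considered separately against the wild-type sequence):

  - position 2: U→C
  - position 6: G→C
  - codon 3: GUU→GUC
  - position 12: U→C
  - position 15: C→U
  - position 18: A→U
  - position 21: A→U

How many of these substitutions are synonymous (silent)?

5

Codon 1: AUG (Met) → ACG (Thr) — missense.
Codon 2: UUG (Leu) → UUC (Phe) — missense.
Codon 3: GUU (Val) → GUC (Val) — synonymous.
Codon 4: AGU (Ser) → AGC (Ser) — synonymous.
Codon 5: UCC (Ser) → UCU (Ser) — synonymous.
Codon 6: GUA (Val) → GUU (Val) — synonymous.
Codon 7: GUA (Val) → GUU (Val) — synonymous.
Synonymous: 5 of 7.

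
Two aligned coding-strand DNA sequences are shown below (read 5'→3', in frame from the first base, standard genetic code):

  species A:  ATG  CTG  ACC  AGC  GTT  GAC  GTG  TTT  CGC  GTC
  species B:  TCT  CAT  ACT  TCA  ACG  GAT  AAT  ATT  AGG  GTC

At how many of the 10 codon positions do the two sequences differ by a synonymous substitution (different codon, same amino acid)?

4

Codon 1: ATG Met / TCT Ser — nonsynonymous.
Codon 2: CTG Leu / CAT His — nonsynonymous.
Codon 3: ACC Thr / ACT Thr — synonymous.
Codon 4: AGC Ser / TCA Ser — synonymous.
Codon 5: GTT Val / ACG Thr — nonsynonymous.
Codon 6: GAC Asp / GAT Asp — synonymous.
Codon 7: GTG Val / AAT Asn — nonsynonymous.
Codon 8: TTT Phe / ATT Ile — nonsynonymous.
Codon 9: CGC Arg / AGG Arg — synonymous.
Codon 10: GTC Val / GTC Val — identical.
Synonymous differences: 4.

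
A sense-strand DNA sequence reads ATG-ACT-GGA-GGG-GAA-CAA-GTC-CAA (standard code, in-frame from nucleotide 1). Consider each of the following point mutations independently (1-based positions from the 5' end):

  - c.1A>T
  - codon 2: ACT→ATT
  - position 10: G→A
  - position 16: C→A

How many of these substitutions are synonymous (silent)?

Codon 1: ATG (Met) → TTG (Leu) — missense.
Codon 2: ACT (Thr) → ATT (Ile) — missense.
Codon 4: GGG (Gly) → AGG (Arg) — missense.
Codon 6: CAA (Gln) → AAA (Lys) — missense.
Synonymous: 0 of 4.

0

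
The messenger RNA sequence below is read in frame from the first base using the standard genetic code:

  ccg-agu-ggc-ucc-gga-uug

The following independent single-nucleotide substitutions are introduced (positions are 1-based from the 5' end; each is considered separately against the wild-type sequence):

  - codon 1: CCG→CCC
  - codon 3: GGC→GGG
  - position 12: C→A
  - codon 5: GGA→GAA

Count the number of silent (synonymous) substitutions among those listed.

3

Codon 1: CCG (Pro) → CCC (Pro) — synonymous.
Codon 3: GGC (Gly) → GGG (Gly) — synonymous.
Codon 4: UCC (Ser) → UCA (Ser) — synonymous.
Codon 5: GGA (Gly) → GAA (Glu) — missense.
Synonymous: 3 of 4.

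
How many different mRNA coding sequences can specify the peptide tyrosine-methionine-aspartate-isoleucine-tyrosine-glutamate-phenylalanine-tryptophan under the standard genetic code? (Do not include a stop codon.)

96

Tyr: 2 codons.
Met: 1 codon.
Asp: 2 codons.
Ile: 3 codons.
Tyr: 2 codons.
Glu: 2 codons.
Phe: 2 codons.
Trp: 1 codon.
2 × 1 × 2 × 3 × 2 × 2 × 2 × 1 = 96.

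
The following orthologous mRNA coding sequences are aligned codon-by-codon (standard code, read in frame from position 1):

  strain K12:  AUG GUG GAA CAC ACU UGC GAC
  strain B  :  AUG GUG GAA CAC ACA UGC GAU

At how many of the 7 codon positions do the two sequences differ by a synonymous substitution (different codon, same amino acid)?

2

Codon 1: AUG Met / AUG Met — identical.
Codon 2: GUG Val / GUG Val — identical.
Codon 3: GAA Glu / GAA Glu — identical.
Codon 4: CAC His / CAC His — identical.
Codon 5: ACU Thr / ACA Thr — synonymous.
Codon 6: UGC Cys / UGC Cys — identical.
Codon 7: GAC Asp / GAU Asp — synonymous.
Synonymous differences: 2.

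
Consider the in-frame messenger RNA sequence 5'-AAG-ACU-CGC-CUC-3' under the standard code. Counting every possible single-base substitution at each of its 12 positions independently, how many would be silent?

Codon 1 (AAG, Lys): 1 synonymous substitution.
Codon 2 (ACU, Thr): 3 synonymous substitutions.
Codon 3 (CGC, Arg): 3 synonymous substitutions.
Codon 4 (CUC, Leu): 3 synonymous substitutions.
Total: 1 + 3 + 3 + 3 = 10.

10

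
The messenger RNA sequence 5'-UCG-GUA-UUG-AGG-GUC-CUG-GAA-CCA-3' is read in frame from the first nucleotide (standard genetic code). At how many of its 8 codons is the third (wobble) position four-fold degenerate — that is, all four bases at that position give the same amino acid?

5

Codon 1 UCG (Ser): third position 4-fold.
Codon 2 GUA (Val): third position 4-fold.
Codon 3 UUG (Leu): third position 2-fold.
Codon 4 AGG (Arg): third position 2-fold.
Codon 5 GUC (Val): third position 4-fold.
Codon 6 CUG (Leu): third position 4-fold.
Codon 7 GAA (Glu): third position 2-fold.
Codon 8 CCA (Pro): third position 4-fold.
Four-fold degenerate third positions: 5.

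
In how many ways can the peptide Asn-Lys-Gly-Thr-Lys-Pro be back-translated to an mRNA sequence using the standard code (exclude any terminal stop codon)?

Asn: 2 codons.
Lys: 2 codons.
Gly: 4 codons.
Thr: 4 codons.
Lys: 2 codons.
Pro: 4 codons.
2 × 2 × 4 × 4 × 2 × 4 = 512.

512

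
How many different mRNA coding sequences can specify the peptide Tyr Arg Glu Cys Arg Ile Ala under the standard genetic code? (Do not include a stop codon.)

3456

Tyr: 2 codons.
Arg: 6 codons.
Glu: 2 codons.
Cys: 2 codons.
Arg: 6 codons.
Ile: 3 codons.
Ala: 4 codons.
2 × 6 × 2 × 2 × 6 × 3 × 4 = 3456.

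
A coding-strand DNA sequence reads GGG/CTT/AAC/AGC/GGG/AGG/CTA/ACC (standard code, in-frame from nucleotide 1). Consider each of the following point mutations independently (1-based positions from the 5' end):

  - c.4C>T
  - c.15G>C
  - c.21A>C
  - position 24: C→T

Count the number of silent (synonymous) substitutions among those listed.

Codon 2: CTT (Leu) → TTT (Phe) — missense.
Codon 5: GGG (Gly) → GGC (Gly) — synonymous.
Codon 7: CTA (Leu) → CTC (Leu) — synonymous.
Codon 8: ACC (Thr) → ACT (Thr) — synonymous.
Synonymous: 3 of 4.

3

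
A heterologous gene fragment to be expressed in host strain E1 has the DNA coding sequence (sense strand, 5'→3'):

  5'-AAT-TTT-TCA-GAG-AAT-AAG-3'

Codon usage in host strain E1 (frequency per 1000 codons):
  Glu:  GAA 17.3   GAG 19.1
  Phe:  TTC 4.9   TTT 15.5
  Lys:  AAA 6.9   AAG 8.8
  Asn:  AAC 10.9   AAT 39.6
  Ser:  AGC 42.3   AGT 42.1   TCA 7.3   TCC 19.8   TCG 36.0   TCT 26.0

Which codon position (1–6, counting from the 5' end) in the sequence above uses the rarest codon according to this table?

3

Codon 1 AAT (Asn): 39.6 per 1000.
Codon 2 TTT (Phe): 15.5 per 1000.
Codon 3 TCA (Ser): 7.3 per 1000.
Codon 4 GAG (Glu): 19.1 per 1000.
Codon 5 AAT (Asn): 39.6 per 1000.
Codon 6 AAG (Lys): 8.8 per 1000.
Lowest frequency is 7.3 at codon 3.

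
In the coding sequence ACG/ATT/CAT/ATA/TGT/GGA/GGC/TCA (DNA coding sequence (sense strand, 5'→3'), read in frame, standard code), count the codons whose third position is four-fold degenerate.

Codon 1 ACG (Thr): third position 4-fold.
Codon 2 ATT (Ile): third position 3-fold.
Codon 3 CAT (His): third position 2-fold.
Codon 4 ATA (Ile): third position 3-fold.
Codon 5 TGT (Cys): third position 2-fold.
Codon 6 GGA (Gly): third position 4-fold.
Codon 7 GGC (Gly): third position 4-fold.
Codon 8 TCA (Ser): third position 4-fold.
Four-fold degenerate third positions: 4.

4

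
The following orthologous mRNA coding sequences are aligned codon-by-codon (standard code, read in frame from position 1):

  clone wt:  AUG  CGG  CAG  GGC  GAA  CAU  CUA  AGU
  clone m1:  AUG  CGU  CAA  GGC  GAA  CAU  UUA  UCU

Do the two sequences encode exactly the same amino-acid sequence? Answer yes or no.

yes

Codon 1: AUG Met / AUG Met — identical.
Codon 2: CGG Arg / CGU Arg — synonymous.
Codon 3: CAG Gln / CAA Gln — synonymous.
Codon 4: GGC Gly / GGC Gly — identical.
Codon 5: GAA Glu / GAA Glu — identical.
Codon 6: CAU His / CAU His — identical.
Codon 7: CUA Leu / UUA Leu — synonymous.
Codon 8: AGU Ser / UCU Ser — synonymous.
Nonsynonymous differences: 0 → same protein.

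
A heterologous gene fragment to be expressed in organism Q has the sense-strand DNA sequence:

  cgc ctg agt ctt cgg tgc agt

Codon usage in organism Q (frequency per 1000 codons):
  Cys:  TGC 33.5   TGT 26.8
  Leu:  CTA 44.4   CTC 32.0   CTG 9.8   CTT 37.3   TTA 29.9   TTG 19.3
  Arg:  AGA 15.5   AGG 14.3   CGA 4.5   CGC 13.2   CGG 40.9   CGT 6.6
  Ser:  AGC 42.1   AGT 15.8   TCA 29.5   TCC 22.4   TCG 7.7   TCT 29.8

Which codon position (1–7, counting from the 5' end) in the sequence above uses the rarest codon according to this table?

Codon 1 CGC (Arg): 13.2 per 1000.
Codon 2 CTG (Leu): 9.8 per 1000.
Codon 3 AGT (Ser): 15.8 per 1000.
Codon 4 CTT (Leu): 37.3 per 1000.
Codon 5 CGG (Arg): 40.9 per 1000.
Codon 6 TGC (Cys): 33.5 per 1000.
Codon 7 AGT (Ser): 15.8 per 1000.
Lowest frequency is 9.8 at codon 2.

2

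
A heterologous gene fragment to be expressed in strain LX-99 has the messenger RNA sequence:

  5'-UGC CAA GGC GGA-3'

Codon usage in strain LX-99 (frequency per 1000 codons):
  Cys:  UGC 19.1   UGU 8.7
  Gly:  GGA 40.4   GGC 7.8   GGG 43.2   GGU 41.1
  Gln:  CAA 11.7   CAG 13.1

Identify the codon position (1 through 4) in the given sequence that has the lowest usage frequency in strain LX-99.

3

Codon 1 UGC (Cys): 19.1 per 1000.
Codon 2 CAA (Gln): 11.7 per 1000.
Codon 3 GGC (Gly): 7.8 per 1000.
Codon 4 GGA (Gly): 40.4 per 1000.
Lowest frequency is 7.8 at codon 3.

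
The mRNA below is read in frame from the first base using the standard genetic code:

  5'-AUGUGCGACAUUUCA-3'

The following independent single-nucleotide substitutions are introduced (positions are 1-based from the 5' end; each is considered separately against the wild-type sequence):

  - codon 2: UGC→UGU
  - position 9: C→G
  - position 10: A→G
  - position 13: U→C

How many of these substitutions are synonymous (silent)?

Codon 2: UGC (Cys) → UGU (Cys) — synonymous.
Codon 3: GAC (Asp) → GAG (Glu) — missense.
Codon 4: AUU (Ile) → GUU (Val) — missense.
Codon 5: UCA (Ser) → CCA (Pro) — missense.
Synonymous: 1 of 4.

1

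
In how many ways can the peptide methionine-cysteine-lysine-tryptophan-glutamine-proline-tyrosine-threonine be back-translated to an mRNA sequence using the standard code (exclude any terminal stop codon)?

Met: 1 codon.
Cys: 2 codons.
Lys: 2 codons.
Trp: 1 codon.
Gln: 2 codons.
Pro: 4 codons.
Tyr: 2 codons.
Thr: 4 codons.
1 × 2 × 2 × 1 × 2 × 4 × 2 × 4 = 256.

256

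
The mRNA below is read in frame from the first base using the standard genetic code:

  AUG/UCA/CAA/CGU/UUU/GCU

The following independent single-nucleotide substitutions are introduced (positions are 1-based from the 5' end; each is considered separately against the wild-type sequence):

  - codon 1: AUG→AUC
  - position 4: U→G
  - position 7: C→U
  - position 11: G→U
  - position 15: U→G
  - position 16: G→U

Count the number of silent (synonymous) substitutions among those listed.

Codon 1: AUG (Met) → AUC (Ile) — missense.
Codon 2: UCA (Ser) → GCA (Ala) — missense.
Codon 3: CAA (Gln) → UAA (Stop) — nonsense.
Codon 4: CGU (Arg) → CUU (Leu) — missense.
Codon 5: UUU (Phe) → UUG (Leu) — missense.
Codon 6: GCU (Ala) → UCU (Ser) — missense.
Synonymous: 0 of 6.

0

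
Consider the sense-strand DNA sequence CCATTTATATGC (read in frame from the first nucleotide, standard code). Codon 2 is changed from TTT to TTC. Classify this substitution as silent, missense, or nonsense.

Position 6 falls in codon 2: TTT → Phe.
After the substitution the codon is TTC → Phe.
Both encode Phe, so the change is synonymous.

silent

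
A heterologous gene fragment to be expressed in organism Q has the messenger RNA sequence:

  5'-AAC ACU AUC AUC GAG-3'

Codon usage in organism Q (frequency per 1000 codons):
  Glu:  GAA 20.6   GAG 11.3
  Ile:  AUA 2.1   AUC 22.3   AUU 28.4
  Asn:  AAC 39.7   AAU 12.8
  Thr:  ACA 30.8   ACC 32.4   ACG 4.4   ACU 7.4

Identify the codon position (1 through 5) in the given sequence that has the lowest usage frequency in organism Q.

Codon 1 AAC (Asn): 39.7 per 1000.
Codon 2 ACU (Thr): 7.4 per 1000.
Codon 3 AUC (Ile): 22.3 per 1000.
Codon 4 AUC (Ile): 22.3 per 1000.
Codon 5 GAG (Glu): 11.3 per 1000.
Lowest frequency is 7.4 at codon 2.

2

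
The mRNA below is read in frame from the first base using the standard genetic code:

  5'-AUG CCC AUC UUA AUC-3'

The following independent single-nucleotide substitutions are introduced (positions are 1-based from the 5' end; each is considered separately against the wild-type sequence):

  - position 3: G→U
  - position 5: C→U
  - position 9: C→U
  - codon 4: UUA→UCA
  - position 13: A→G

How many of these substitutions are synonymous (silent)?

1

Codon 1: AUG (Met) → AUU (Ile) — missense.
Codon 2: CCC (Pro) → CUC (Leu) — missense.
Codon 3: AUC (Ile) → AUU (Ile) — synonymous.
Codon 4: UUA (Leu) → UCA (Ser) — missense.
Codon 5: AUC (Ile) → GUC (Val) — missense.
Synonymous: 1 of 5.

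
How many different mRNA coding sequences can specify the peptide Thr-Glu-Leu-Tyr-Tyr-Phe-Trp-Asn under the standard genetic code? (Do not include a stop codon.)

Thr: 4 codons.
Glu: 2 codons.
Leu: 6 codons.
Tyr: 2 codons.
Tyr: 2 codons.
Phe: 2 codons.
Trp: 1 codon.
Asn: 2 codons.
4 × 2 × 6 × 2 × 2 × 2 × 1 × 2 = 768.

768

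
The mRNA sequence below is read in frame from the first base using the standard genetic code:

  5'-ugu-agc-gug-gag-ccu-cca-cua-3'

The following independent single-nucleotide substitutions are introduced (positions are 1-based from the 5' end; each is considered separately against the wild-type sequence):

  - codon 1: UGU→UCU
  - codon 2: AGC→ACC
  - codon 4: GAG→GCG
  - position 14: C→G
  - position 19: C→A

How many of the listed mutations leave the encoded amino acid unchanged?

0

Codon 1: UGU (Cys) → UCU (Ser) — missense.
Codon 2: AGC (Ser) → ACC (Thr) — missense.
Codon 4: GAG (Glu) → GCG (Ala) — missense.
Codon 5: CCU (Pro) → CGU (Arg) — missense.
Codon 7: CUA (Leu) → AUA (Ile) — missense.
Synonymous: 0 of 5.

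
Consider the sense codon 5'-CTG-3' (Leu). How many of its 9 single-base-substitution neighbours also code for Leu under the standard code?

4

Position 1: TTG → 1 synonymous.
Position 2: none → 0 synonymous.
Position 3: CTT, CTC, CTA → 3 synonymous.
Total: 1 + 0 + 3 = 4.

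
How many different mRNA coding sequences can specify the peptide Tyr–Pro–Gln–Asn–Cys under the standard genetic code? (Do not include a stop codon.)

64

Tyr: 2 codons.
Pro: 4 codons.
Gln: 2 codons.
Asn: 2 codons.
Cys: 2 codons.
2 × 4 × 2 × 2 × 2 = 64.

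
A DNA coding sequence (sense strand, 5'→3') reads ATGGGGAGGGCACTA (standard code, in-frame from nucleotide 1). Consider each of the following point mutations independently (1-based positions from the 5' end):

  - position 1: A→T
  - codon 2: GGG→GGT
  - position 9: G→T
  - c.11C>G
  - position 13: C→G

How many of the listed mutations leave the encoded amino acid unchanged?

Codon 1: ATG (Met) → TTG (Leu) — missense.
Codon 2: GGG (Gly) → GGT (Gly) — synonymous.
Codon 3: AGG (Arg) → AGT (Ser) — missense.
Codon 4: GCA (Ala) → GGA (Gly) — missense.
Codon 5: CTA (Leu) → GTA (Val) — missense.
Synonymous: 1 of 5.

1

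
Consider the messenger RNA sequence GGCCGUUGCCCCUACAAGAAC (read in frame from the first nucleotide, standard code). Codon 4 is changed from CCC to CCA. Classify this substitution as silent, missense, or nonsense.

Position 12 falls in codon 4: CCC → Pro.
After the substitution the codon is CCA → Pro.
Both encode Pro, so the change is synonymous.

silent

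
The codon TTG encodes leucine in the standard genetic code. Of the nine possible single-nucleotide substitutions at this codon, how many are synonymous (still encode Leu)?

2

Position 1: CTG → 1 synonymous.
Position 2: none → 0 synonymous.
Position 3: TTA → 1 synonymous.
Total: 1 + 0 + 1 = 2.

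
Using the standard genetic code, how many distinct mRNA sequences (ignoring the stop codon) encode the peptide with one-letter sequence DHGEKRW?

Asp: 2 codons.
His: 2 codons.
Gly: 4 codons.
Glu: 2 codons.
Lys: 2 codons.
Arg: 6 codons.
Trp: 1 codon.
2 × 2 × 4 × 2 × 2 × 6 × 1 = 384.

384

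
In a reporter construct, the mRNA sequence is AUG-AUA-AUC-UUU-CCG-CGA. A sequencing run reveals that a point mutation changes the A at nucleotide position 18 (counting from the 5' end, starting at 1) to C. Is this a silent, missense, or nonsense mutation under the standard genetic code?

Position 18 falls in codon 6: CGA → Arg.
After the substitution the codon is CGC → Arg.
Both encode Arg, so the change is synonymous.

silent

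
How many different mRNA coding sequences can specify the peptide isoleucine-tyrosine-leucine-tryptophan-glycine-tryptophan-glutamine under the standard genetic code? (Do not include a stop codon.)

288

Ile: 3 codons.
Tyr: 2 codons.
Leu: 6 codons.
Trp: 1 codon.
Gly: 4 codons.
Trp: 1 codon.
Gln: 2 codons.
3 × 2 × 6 × 1 × 4 × 1 × 2 = 288.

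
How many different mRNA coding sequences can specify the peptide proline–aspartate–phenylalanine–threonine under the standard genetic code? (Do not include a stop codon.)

64

Pro: 4 codons.
Asp: 2 codons.
Phe: 2 codons.
Thr: 4 codons.
4 × 2 × 2 × 4 = 64.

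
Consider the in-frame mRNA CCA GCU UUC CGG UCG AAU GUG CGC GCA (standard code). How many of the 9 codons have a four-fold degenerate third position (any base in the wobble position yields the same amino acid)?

7

Codon 1 CCA (Pro): third position 4-fold.
Codon 2 GCU (Ala): third position 4-fold.
Codon 3 UUC (Phe): third position 2-fold.
Codon 4 CGG (Arg): third position 4-fold.
Codon 5 UCG (Ser): third position 4-fold.
Codon 6 AAU (Asn): third position 2-fold.
Codon 7 GUG (Val): third position 4-fold.
Codon 8 CGC (Arg): third position 4-fold.
Codon 9 GCA (Ala): third position 4-fold.
Four-fold degenerate third positions: 7.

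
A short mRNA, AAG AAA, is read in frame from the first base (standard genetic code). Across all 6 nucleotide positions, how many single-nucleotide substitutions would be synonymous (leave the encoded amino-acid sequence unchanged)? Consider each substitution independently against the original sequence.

2

Codon 1 (AAG, Lys): 1 synonymous substitution.
Codon 2 (AAA, Lys): 1 synonymous substitution.
Total: 1 + 1 = 2.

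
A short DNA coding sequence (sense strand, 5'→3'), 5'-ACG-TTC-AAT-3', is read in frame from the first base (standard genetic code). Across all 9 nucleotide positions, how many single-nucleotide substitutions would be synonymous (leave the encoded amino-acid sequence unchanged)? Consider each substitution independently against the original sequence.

Codon 1 (ACG, Thr): 3 synonymous substitutions.
Codon 2 (TTC, Phe): 1 synonymous substitution.
Codon 3 (AAT, Asn): 1 synonymous substitution.
Total: 3 + 1 + 1 = 5.

5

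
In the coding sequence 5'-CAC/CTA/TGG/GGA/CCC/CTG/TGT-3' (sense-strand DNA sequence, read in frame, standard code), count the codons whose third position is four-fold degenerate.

4

Codon 1 CAC (His): third position 2-fold.
Codon 2 CTA (Leu): third position 4-fold.
Codon 3 TGG (Trp): third position 1-fold.
Codon 4 GGA (Gly): third position 4-fold.
Codon 5 CCC (Pro): third position 4-fold.
Codon 6 CTG (Leu): third position 4-fold.
Codon 7 TGT (Cys): third position 2-fold.
Four-fold degenerate third positions: 4.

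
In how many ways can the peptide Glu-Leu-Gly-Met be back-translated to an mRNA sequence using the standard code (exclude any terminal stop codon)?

Glu: 2 codons.
Leu: 6 codons.
Gly: 4 codons.
Met: 1 codon.
2 × 6 × 4 × 1 = 48.

48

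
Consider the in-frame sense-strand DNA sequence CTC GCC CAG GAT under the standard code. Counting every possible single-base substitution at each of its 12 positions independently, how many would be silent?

Codon 1 (CTC, Leu): 3 synonymous substitutions.
Codon 2 (GCC, Ala): 3 synonymous substitutions.
Codon 3 (CAG, Gln): 1 synonymous substitution.
Codon 4 (GAT, Asp): 1 synonymous substitution.
Total: 3 + 3 + 1 + 1 = 8.

8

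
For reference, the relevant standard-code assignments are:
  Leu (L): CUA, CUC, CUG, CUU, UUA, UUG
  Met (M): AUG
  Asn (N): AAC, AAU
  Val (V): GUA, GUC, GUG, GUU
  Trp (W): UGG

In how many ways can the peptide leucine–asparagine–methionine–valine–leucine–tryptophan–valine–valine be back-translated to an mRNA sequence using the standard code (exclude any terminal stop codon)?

Leu: 6 codons.
Asn: 2 codons.
Met: 1 codon.
Val: 4 codons.
Leu: 6 codons.
Trp: 1 codon.
Val: 4 codons.
Val: 4 codons.
6 × 2 × 1 × 4 × 6 × 1 × 4 × 4 = 4608.

4608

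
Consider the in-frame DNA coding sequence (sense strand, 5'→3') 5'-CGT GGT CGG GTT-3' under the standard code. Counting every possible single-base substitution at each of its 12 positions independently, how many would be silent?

13

Codon 1 (CGT, Arg): 3 synonymous substitutions.
Codon 2 (GGT, Gly): 3 synonymous substitutions.
Codon 3 (CGG, Arg): 4 synonymous substitutions.
Codon 4 (GTT, Val): 3 synonymous substitutions.
Total: 3 + 3 + 4 + 3 = 13.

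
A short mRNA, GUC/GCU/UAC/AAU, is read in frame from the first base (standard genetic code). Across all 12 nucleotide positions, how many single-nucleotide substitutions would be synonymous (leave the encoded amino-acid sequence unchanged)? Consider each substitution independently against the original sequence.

Codon 1 (GUC, Val): 3 synonymous substitutions.
Codon 2 (GCU, Ala): 3 synonymous substitutions.
Codon 3 (UAC, Tyr): 1 synonymous substitution.
Codon 4 (AAU, Asn): 1 synonymous substitution.
Total: 3 + 3 + 1 + 1 = 8.

8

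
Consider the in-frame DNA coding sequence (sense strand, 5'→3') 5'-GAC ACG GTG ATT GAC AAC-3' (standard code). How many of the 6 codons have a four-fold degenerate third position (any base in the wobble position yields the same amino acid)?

Codon 1 GAC (Asp): third position 2-fold.
Codon 2 ACG (Thr): third position 4-fold.
Codon 3 GTG (Val): third position 4-fold.
Codon 4 ATT (Ile): third position 3-fold.
Codon 5 GAC (Asp): third position 2-fold.
Codon 6 AAC (Asn): third position 2-fold.
Four-fold degenerate third positions: 2.

2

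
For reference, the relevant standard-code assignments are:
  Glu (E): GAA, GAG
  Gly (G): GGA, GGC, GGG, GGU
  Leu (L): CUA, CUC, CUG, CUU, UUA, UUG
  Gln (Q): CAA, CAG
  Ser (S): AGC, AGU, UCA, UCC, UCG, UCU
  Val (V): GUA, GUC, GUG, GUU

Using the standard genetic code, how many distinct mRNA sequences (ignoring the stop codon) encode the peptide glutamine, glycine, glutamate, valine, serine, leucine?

Gln: 2 codons.
Gly: 4 codons.
Glu: 2 codons.
Val: 4 codons.
Ser: 6 codons.
Leu: 6 codons.
2 × 4 × 2 × 4 × 6 × 6 = 2304.

2304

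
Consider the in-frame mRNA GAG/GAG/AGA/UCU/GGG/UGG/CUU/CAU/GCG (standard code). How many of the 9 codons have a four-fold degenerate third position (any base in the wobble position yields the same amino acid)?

4

Codon 1 GAG (Glu): third position 2-fold.
Codon 2 GAG (Glu): third position 2-fold.
Codon 3 AGA (Arg): third position 2-fold.
Codon 4 UCU (Ser): third position 4-fold.
Codon 5 GGG (Gly): third position 4-fold.
Codon 6 UGG (Trp): third position 1-fold.
Codon 7 CUU (Leu): third position 4-fold.
Codon 8 CAU (His): third position 2-fold.
Codon 9 GCG (Ala): third position 4-fold.
Four-fold degenerate third positions: 4.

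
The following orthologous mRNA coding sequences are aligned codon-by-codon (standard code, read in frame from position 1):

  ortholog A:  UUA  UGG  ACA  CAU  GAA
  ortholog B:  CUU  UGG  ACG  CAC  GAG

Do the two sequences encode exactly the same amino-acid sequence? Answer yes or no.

Codon 1: UUA Leu / CUU Leu — synonymous.
Codon 2: UGG Trp / UGG Trp — identical.
Codon 3: ACA Thr / ACG Thr — synonymous.
Codon 4: CAU His / CAC His — synonymous.
Codon 5: GAA Glu / GAG Glu — synonymous.
Nonsynonymous differences: 0 → same protein.

yes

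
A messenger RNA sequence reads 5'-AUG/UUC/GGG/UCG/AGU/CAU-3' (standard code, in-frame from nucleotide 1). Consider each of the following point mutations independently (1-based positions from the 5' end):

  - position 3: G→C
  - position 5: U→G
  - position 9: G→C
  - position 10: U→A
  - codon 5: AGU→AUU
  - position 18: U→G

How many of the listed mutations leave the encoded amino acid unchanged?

1

Codon 1: AUG (Met) → AUC (Ile) — missense.
Codon 2: UUC (Phe) → UGC (Cys) — missense.
Codon 3: GGG (Gly) → GGC (Gly) — synonymous.
Codon 4: UCG (Ser) → ACG (Thr) — missense.
Codon 5: AGU (Ser) → AUU (Ile) — missense.
Codon 6: CAU (His) → CAG (Gln) — missense.
Synonymous: 1 of 6.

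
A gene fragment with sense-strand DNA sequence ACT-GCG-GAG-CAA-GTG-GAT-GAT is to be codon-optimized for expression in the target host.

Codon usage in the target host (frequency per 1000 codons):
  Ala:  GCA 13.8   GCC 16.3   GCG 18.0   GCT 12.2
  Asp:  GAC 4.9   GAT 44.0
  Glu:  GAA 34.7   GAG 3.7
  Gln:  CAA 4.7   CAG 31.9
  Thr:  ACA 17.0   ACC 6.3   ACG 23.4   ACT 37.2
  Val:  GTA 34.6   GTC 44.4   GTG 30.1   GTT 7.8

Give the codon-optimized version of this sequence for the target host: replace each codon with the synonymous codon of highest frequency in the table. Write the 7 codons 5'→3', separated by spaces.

Codon 1 (Thr): best is ACT at 37.2.
Codon 2 (Ala): best is GCG at 18.0.
Codon 3 (Glu): best is GAA at 34.7.
Codon 4 (Gln): best is CAG at 31.9.
Codon 5 (Val): best is GTC at 44.4.
Codon 6 (Asp): best is GAT at 44.0.
Codon 7 (Asp): best is GAT at 44.0.

ACT GCG GAA CAG GTC GAT GAT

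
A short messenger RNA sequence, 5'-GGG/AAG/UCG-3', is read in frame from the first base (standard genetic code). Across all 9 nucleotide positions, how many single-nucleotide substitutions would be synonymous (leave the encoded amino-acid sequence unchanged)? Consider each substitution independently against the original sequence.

Codon 1 (GGG, Gly): 3 synonymous substitutions.
Codon 2 (AAG, Lys): 1 synonymous substitution.
Codon 3 (UCG, Ser): 3 synonymous substitutions.
Total: 3 + 1 + 3 = 7.

7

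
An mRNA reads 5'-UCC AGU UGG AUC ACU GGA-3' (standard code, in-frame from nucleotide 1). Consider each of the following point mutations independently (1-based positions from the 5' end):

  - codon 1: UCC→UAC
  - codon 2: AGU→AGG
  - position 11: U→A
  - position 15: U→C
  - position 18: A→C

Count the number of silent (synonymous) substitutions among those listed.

2

Codon 1: UCC (Ser) → UAC (Tyr) — missense.
Codon 2: AGU (Ser) → AGG (Arg) — missense.
Codon 4: AUC (Ile) → AAC (Asn) — missense.
Codon 5: ACU (Thr) → ACC (Thr) — synonymous.
Codon 6: GGA (Gly) → GGC (Gly) — synonymous.
Synonymous: 2 of 5.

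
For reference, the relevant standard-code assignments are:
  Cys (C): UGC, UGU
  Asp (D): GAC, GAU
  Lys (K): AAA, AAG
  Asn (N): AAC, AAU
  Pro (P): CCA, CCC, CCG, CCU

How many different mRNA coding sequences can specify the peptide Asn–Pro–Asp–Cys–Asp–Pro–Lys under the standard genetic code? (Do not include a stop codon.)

Asn: 2 codons.
Pro: 4 codons.
Asp: 2 codons.
Cys: 2 codons.
Asp: 2 codons.
Pro: 4 codons.
Lys: 2 codons.
2 × 4 × 2 × 2 × 2 × 4 × 2 = 512.

512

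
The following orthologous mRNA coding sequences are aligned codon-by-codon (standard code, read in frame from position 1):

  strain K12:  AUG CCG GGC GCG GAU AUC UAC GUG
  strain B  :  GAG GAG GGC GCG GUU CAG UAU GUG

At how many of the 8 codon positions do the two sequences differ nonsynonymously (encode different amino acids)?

4

Codon 1: AUG Met / GAG Glu — nonsynonymous.
Codon 2: CCG Pro / GAG Glu — nonsynonymous.
Codon 3: GGC Gly / GGC Gly — identical.
Codon 4: GCG Ala / GCG Ala — identical.
Codon 5: GAU Asp / GUU Val — nonsynonymous.
Codon 6: AUC Ile / CAG Gln — nonsynonymous.
Codon 7: UAC Tyr / UAU Tyr — synonymous.
Codon 8: GUG Val / GUG Val — identical.
Nonsynonymous differences: 4.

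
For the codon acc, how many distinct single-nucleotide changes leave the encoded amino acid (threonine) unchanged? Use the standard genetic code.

Position 1: none → 0 synonymous.
Position 2: none → 0 synonymous.
Position 3: ACU, ACA, ACG → 3 synonymous.
Total: 0 + 0 + 3 = 3.

3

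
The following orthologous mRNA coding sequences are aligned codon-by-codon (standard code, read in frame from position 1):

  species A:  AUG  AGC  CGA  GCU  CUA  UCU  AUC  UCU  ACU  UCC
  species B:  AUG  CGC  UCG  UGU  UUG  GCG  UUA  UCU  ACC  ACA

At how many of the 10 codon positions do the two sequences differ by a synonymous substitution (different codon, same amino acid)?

Codon 1: AUG Met / AUG Met — identical.
Codon 2: AGC Ser / CGC Arg — nonsynonymous.
Codon 3: CGA Arg / UCG Ser — nonsynonymous.
Codon 4: GCU Ala / UGU Cys — nonsynonymous.
Codon 5: CUA Leu / UUG Leu — synonymous.
Codon 6: UCU Ser / GCG Ala — nonsynonymous.
Codon 7: AUC Ile / UUA Leu — nonsynonymous.
Codon 8: UCU Ser / UCU Ser — identical.
Codon 9: ACU Thr / ACC Thr — synonymous.
Codon 10: UCC Ser / ACA Thr — nonsynonymous.
Synonymous differences: 2.

2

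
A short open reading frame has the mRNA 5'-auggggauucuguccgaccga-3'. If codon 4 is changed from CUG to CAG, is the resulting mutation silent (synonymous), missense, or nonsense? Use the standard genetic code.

Position 11 falls in codon 4: CUG → Leu.
After the substitution the codon is CAG → Gln.
Leu ≠ Gln, so this is a missense mutation.

missense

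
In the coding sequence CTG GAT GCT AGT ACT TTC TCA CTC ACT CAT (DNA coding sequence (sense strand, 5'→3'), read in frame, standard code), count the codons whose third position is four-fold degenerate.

Codon 1 CTG (Leu): third position 4-fold.
Codon 2 GAT (Asp): third position 2-fold.
Codon 3 GCT (Ala): third position 4-fold.
Codon 4 AGT (Ser): third position 2-fold.
Codon 5 ACT (Thr): third position 4-fold.
Codon 6 TTC (Phe): third position 2-fold.
Codon 7 TCA (Ser): third position 4-fold.
Codon 8 CTC (Leu): third position 4-fold.
Codon 9 ACT (Thr): third position 4-fold.
Codon 10 CAT (His): third position 2-fold.
Four-fold degenerate third positions: 6.

6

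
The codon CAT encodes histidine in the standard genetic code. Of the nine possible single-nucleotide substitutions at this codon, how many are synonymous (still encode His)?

Position 1: none → 0 synonymous.
Position 2: none → 0 synonymous.
Position 3: CAC → 1 synonymous.
Total: 0 + 0 + 1 = 1.

1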